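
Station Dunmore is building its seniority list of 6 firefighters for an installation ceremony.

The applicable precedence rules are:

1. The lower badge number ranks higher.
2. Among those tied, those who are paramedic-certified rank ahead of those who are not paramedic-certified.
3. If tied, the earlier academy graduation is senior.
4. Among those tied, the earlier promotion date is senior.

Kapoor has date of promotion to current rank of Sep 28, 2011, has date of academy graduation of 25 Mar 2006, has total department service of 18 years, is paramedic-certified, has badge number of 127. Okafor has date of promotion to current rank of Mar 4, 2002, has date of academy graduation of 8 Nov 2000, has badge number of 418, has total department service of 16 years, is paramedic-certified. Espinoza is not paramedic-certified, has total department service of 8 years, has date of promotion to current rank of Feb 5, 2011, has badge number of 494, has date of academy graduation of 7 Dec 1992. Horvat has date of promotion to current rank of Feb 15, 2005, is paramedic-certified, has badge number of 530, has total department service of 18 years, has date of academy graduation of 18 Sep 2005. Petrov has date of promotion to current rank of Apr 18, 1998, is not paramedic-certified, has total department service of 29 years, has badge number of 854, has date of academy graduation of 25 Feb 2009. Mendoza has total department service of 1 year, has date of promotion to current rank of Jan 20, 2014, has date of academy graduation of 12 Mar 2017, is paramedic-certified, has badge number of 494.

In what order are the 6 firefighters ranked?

Kapoor, Okafor, Mendoza, Espinoza, Horvat, Petrov

By badge number (lower first): Kapoor (127); then Okafor (418); then Mendoza and Espinoza (both 494); then Horvat (530); then Petrov (854).
Among Mendoza and Espinoza, paramedic-certified before not paramedic-certified: Mendoza (paramedic-certified) before Espinoza (not paramedic-certified).
Full order: Kapoor, Okafor, Mendoza, Espinoza, Horvat, Petrov.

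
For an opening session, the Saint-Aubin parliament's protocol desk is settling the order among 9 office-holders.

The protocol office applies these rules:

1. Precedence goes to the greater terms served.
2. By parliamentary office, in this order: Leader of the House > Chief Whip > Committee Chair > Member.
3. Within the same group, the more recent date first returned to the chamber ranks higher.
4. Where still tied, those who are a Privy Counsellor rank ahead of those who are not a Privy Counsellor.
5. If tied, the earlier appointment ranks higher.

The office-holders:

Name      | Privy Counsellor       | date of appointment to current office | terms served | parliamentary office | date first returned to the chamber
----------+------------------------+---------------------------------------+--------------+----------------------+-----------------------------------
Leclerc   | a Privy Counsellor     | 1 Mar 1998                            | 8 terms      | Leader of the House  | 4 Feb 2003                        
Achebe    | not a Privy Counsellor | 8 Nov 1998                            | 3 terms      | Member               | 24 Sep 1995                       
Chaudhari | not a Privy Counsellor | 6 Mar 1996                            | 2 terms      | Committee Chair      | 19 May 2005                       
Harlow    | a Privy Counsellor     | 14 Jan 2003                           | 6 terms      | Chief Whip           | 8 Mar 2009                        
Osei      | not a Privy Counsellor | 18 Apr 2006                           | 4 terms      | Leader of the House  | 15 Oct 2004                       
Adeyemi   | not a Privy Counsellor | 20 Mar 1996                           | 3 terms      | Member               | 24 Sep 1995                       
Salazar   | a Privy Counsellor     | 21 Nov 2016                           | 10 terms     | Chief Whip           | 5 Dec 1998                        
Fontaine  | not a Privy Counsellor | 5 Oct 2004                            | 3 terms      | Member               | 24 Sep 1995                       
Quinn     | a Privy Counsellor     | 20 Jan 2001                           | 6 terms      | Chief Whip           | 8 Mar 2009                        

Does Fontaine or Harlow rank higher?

By terms served (higher first): Salazar (10 terms); then Leclerc (8 terms); then Quinn and Harlow (both 6 terms); then Osei (4 terms); then Adeyemi, Achebe and Fontaine (each 3 terms); then Chaudhari (2 terms).
Quinn and Harlow are each Chief Whip, so the next rule applies.
Quinn and Harlow both have date first returned to the chamber 8 Mar 2009, so the next rule applies.
Quinn and Harlow are each a Privy Counsellor, so the next rule applies.
Among Quinn and Harlow, by date of appointment to current office (earlier first): Quinn (20 Jan 2001) before Harlow (14 Jan 2003).
Adeyemi, Achebe and Fontaine are each Member, so the next rule applies.
Adeyemi, Achebe and Fontaine all have date first returned to the chamber 24 Sep 1995, so the next rule applies.
Adeyemi, Achebe and Fontaine are each not a Privy Counsellor, so the next rule applies.
Among Adeyemi, Achebe and Fontaine, by date of appointment to current office (earlier first): Adeyemi (20 Mar 1996) before Achebe (8 Nov 1998) before Fontaine (5 Oct 2004).
So Harlow takes precedence.

Harlow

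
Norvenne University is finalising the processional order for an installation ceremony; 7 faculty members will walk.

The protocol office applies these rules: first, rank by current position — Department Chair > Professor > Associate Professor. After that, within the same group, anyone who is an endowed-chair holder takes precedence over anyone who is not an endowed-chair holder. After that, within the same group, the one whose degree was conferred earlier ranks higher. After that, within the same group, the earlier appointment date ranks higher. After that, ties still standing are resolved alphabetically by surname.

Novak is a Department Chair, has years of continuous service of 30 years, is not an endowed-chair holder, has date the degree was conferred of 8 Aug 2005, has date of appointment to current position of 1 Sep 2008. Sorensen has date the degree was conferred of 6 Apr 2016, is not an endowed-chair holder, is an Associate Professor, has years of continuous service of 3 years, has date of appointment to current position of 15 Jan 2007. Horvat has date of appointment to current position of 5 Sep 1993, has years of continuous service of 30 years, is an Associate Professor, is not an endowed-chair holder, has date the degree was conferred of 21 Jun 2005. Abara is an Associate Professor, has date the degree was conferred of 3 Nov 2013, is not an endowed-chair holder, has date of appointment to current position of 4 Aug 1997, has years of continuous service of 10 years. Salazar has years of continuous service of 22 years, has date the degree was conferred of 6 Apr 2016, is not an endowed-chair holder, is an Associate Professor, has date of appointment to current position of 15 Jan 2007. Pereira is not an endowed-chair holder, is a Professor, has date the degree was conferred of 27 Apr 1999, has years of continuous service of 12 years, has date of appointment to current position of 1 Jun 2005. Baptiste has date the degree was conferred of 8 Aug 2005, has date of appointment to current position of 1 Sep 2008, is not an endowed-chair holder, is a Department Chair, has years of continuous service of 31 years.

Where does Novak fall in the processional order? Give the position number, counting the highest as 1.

By current position: Baptiste and Novak (Department Chair); then Pereira (Professor); then Horvat, Abara, Salazar and Sorensen (Associate Professor).
Baptiste and Novak are each not an endowed-chair holder, so the next rule applies.
Baptiste and Novak both have date the degree was conferred 8 Aug 2005, so the next rule applies.
Baptiste and Novak both have date of appointment to current position 1 Sep 2008, so the next rule applies.
Among Baptiste and Novak, alphabetically by surname: Baptiste before Novak.
Horvat, Abara, Salazar and Sorensen are each not an endowed-chair holder, so the next rule applies.
Among Horvat, Abara, Salazar and Sorensen, by date the degree was conferred (earlier first): Horvat (21 Jun 2005) before Abara (3 Nov 2013) before Salazar and Sorensen (6 Apr 2016).
Salazar and Sorensen both have date of appointment to current position 15 Jan 2007, so the next rule applies.
Among Salazar and Sorensen, alphabetically by surname: Salazar before Sorensen.
Order: Baptiste, Novak, Pereira, Horvat, Abara, Salazar, Sorensen. So position 2.

2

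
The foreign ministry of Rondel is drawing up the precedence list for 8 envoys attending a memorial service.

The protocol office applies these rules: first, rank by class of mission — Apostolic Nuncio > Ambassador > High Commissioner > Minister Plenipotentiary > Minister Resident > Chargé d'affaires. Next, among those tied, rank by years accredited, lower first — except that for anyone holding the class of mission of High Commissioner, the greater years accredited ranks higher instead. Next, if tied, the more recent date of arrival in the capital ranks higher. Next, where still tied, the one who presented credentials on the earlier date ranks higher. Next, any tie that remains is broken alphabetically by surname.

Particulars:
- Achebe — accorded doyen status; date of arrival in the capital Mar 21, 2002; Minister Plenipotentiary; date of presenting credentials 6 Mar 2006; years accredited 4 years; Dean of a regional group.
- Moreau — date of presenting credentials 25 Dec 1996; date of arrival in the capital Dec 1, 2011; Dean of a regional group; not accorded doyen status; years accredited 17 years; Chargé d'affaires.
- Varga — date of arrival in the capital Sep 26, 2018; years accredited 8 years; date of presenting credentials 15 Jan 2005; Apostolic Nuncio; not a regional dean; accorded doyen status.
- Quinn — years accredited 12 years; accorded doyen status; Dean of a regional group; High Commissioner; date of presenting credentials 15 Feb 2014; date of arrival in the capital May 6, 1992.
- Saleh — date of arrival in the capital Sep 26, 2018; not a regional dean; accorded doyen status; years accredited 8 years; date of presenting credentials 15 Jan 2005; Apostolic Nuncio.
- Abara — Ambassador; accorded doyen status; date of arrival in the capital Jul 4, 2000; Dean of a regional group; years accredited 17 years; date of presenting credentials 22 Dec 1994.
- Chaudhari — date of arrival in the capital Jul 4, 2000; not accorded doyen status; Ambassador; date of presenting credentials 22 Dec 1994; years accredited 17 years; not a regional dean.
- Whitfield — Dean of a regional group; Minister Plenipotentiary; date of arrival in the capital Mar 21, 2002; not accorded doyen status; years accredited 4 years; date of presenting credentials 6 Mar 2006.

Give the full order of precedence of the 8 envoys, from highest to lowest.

By class of mission: Saleh and Varga (Apostolic Nuncio); then Abara and Chaudhari (Ambassador); then Quinn (High Commissioner); then Achebe and Whitfield (Minister Plenipotentiary); then Moreau (Chargé d'affaires).
Saleh and Varga both have years accredited 8 years, so the next rule applies.
Saleh and Varga both have date of arrival in the capital Sep 26, 2018, so the next rule applies.
Saleh and Varga both have date of presenting credentials 15 Jan 2005, so the next rule applies.
Among Saleh and Varga, alphabetically by surname: Saleh before Varga.
Abara and Chaudhari both have years accredited 17 years, so the next rule applies.
Abara and Chaudhari both have date of arrival in the capital Jul 4, 2000, so the next rule applies.
Abara and Chaudhari both have date of presenting credentials 22 Dec 1994, so the next rule applies.
Among Abara and Chaudhari, alphabetically by surname: Abara before Chaudhari.
Achebe and Whitfield both have years accredited 4 years, so the next rule applies.
Achebe and Whitfield both have date of arrival in the capital Mar 21, 2002, so the next rule applies.
Achebe and Whitfield both have date of presenting credentials 6 Mar 2006, so the next rule applies.
Among Achebe and Whitfield, alphabetically by surname: Achebe before Whitfield.
Full order: Saleh, Varga, Abara, Chaudhari, Quinn, Achebe, Whitfield, Moreau.

Saleh, Varga, Abara, Chaudhari, Quinn, Achebe, Whitfield, Moreau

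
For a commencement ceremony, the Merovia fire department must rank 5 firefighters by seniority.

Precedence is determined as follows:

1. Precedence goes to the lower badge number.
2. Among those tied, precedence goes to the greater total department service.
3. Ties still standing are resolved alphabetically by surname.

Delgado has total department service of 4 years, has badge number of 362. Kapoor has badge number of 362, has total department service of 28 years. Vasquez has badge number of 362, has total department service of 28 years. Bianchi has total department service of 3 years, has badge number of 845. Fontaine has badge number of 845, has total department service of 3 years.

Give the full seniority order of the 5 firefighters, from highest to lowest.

Kapoor, Vasquez, Delgado, Bianchi, Fontaine

By badge number (lower first): Kapoor, Vasquez and Delgado (each 362); then Bianchi and Fontaine (both 845).
Among Kapoor, Vasquez and Delgado, by total department service (higher first): Kapoor and Vasquez (28 years) before Delgado (4 years).
Among Kapoor and Vasquez, alphabetically by surname: Kapoor before Vasquez.
Bianchi and Fontaine both have total department service 3 years, so the next rule applies.
Among Bianchi and Fontaine, alphabetically by surname: Bianchi before Fontaine.
Full order: Kapoor, Vasquez, Delgado, Bianchi, Fontaine.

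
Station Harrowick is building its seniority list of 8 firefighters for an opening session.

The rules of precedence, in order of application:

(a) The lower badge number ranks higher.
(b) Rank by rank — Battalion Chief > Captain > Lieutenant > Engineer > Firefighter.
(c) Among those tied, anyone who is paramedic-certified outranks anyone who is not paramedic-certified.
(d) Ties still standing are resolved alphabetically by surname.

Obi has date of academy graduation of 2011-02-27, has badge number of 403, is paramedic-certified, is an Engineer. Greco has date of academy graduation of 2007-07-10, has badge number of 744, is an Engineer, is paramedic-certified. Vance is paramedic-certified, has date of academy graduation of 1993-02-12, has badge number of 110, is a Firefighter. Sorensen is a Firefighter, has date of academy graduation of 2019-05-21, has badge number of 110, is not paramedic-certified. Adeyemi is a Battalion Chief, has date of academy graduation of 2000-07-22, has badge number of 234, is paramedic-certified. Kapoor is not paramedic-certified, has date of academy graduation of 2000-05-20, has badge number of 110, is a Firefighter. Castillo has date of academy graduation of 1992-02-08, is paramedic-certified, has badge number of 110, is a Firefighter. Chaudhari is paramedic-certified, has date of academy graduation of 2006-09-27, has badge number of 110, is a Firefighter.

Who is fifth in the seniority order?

By badge number (lower first): Castillo, Chaudhari, Vance, Kapoor and Sorensen (each 110); then Adeyemi (234); then Obi (403); then Greco (744).
Castillo, Chaudhari, Vance, Kapoor and Sorensen are each Firefighter, so the next rule applies.
Among Castillo, Chaudhari, Vance, Kapoor and Sorensen, paramedic-certified before not paramedic-certified: Castillo, Chaudhari and Vance (paramedic-certified) before Kapoor and Sorensen (not paramedic-certified).
Among Castillo, Chaudhari and Vance, alphabetically by surname: Castillo before Chaudhari before Vance.
Among Kapoor and Sorensen, alphabetically by surname: Kapoor before Sorensen.
Order: Castillo, Chaudhari, Vance, Kapoor, Sorensen, Adeyemi, Obi, Greco.

Sorensen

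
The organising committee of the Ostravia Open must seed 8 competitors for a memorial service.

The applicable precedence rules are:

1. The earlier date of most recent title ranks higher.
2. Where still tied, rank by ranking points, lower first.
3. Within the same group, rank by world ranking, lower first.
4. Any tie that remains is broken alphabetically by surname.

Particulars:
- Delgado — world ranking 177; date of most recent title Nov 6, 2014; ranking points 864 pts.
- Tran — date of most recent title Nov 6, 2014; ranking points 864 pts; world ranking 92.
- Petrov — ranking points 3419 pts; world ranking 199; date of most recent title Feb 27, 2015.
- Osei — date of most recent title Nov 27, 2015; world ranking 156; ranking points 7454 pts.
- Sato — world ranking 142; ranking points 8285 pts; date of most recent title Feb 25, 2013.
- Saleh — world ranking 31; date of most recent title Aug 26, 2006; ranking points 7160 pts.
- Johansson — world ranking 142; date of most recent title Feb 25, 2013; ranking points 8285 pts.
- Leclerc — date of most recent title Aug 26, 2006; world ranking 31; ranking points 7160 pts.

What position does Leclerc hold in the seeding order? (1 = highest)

By date of most recent title (earlier first): Leclerc and Saleh (both Aug 26, 2006); then Johansson and Sato (both Feb 25, 2013); then Tran and Delgado (both Nov 6, 2014); then Petrov (Feb 27, 2015); then Osei (Nov 27, 2015).
Leclerc and Saleh both have ranking points 7160 pts, so the next rule applies.
Leclerc and Saleh both have world ranking 31, so the next rule applies.
Among Leclerc and Saleh, alphabetically by surname: Leclerc before Saleh.
Johansson and Sato both have ranking points 8285 pts, so the next rule applies.
Johansson and Sato both have world ranking 142, so the next rule applies.
Among Johansson and Sato, alphabetically by surname: Johansson before Sato.
Tran and Delgado both have ranking points 864 pts, so the next rule applies.
Among Tran and Delgado, by world ranking (lower first): Tran (92) before Delgado (177).
Order: Leclerc, Saleh, Johansson, Sato, Tran, Delgado, Petrov, Osei. So position 1.

1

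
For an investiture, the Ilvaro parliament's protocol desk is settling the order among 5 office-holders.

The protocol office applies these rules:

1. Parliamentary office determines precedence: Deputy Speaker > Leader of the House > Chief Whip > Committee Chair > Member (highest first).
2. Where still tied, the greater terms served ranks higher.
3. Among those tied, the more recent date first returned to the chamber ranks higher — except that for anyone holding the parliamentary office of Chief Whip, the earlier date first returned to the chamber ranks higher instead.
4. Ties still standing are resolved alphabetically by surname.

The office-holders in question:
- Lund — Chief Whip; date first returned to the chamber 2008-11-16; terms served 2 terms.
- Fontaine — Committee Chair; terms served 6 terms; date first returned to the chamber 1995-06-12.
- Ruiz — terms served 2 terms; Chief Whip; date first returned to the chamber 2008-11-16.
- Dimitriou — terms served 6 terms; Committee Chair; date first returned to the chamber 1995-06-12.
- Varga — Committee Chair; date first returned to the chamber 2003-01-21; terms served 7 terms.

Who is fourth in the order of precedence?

Dimitriou

By parliamentary office: Lund and Ruiz (Chief Whip); then Varga, Dimitriou and Fontaine (Committee Chair).
Lund and Ruiz both have terms served 2 terms, so the next rule applies.
Lund and Ruiz both have date first returned to the chamber 2008-11-16, so the next rule applies.
Among Lund and Ruiz, alphabetically by surname: Lund before Ruiz.
Among Varga, Dimitriou and Fontaine, by terms served (higher first): Varga (7 terms) before Dimitriou and Fontaine (6 terms).
Dimitriou and Fontaine both have date first returned to the chamber 1995-06-12, so the next rule applies.
Among Dimitriou and Fontaine, alphabetically by surname: Dimitriou before Fontaine.
Order: Lund, Ruiz, Varga, Dimitriou, Fontaine.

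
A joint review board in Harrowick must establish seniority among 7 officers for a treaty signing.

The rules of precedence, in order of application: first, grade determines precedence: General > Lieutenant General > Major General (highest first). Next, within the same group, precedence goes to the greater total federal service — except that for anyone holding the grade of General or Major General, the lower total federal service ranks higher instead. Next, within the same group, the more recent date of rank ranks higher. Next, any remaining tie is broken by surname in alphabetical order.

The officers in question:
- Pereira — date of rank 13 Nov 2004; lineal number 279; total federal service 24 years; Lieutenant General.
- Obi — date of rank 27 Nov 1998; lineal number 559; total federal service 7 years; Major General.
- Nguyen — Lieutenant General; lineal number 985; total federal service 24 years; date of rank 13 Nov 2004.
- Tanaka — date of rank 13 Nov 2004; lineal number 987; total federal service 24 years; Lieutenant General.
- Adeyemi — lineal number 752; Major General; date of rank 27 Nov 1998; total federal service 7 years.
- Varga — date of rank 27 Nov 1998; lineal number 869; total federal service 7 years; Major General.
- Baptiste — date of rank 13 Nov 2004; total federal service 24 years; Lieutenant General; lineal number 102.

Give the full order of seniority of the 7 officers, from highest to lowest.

By grade: Baptiste, Nguyen, Pereira and Tanaka (Lieutenant General); then Adeyemi, Obi and Varga (Major General).
Baptiste, Nguyen, Pereira and Tanaka all have total federal service 24 years, so the next rule applies.
Baptiste, Nguyen, Pereira and Tanaka all have date of rank 13 Nov 2004, so the next rule applies.
Among Baptiste, Nguyen, Pereira and Tanaka, alphabetically by surname: Baptiste before Nguyen before Pereira before Tanaka.
Adeyemi, Obi and Varga all have total federal service 7 years, so the next rule applies.
Adeyemi, Obi and Varga all have date of rank 27 Nov 1998, so the next rule applies.
Among Adeyemi, Obi and Varga, alphabetically by surname: Adeyemi before Obi before Varga.
Full order: Baptiste, Nguyen, Pereira, Tanaka, Adeyemi, Obi, Varga.

Baptiste, Nguyen, Pereira, Tanaka, Adeyemi, Obi, Varga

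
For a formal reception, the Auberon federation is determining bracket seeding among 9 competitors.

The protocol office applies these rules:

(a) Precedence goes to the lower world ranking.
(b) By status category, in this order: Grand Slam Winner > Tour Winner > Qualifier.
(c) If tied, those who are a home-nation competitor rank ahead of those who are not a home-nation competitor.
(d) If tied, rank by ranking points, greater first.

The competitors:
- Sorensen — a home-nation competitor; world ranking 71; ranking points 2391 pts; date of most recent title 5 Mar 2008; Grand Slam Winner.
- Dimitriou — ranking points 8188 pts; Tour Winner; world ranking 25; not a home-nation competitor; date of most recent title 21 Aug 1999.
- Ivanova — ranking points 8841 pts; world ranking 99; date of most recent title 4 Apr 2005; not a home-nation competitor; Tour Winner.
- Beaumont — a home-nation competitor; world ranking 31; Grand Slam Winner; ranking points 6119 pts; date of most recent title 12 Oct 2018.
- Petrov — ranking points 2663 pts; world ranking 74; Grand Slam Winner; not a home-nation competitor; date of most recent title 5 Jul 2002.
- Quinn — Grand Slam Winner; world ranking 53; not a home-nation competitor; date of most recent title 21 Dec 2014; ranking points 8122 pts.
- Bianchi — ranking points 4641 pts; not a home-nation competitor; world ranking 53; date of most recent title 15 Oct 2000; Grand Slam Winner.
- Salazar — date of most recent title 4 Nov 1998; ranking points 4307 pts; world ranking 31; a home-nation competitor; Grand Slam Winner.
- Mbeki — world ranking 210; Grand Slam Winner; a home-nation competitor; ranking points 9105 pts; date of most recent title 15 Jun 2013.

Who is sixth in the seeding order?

Sorensen

By world ranking (lower first): Dimitriou (25); then Beaumont and Salazar (both 31); then Quinn and Bianchi (both 53); then Sorensen (71); then Petrov (74); then Ivanova (99); then Mbeki (210).
Beaumont and Salazar are each Grand Slam Winner, so the next rule applies.
Beaumont and Salazar are each a home-nation competitor, so the next rule applies.
Among Beaumont and Salazar, by ranking points (higher first): Beaumont (6119 pts) before Salazar (4307 pts).
Quinn and Bianchi are each Grand Slam Winner, so the next rule applies.
Quinn and Bianchi are each not a home-nation competitor, so the next rule applies.
Among Quinn and Bianchi, by ranking points (higher first): Quinn (8122 pts) before Bianchi (4641 pts).
Order: Dimitriou, Beaumont, Salazar, Quinn, Bianchi, Sorensen, Petrov, Ivanova, Mbeki.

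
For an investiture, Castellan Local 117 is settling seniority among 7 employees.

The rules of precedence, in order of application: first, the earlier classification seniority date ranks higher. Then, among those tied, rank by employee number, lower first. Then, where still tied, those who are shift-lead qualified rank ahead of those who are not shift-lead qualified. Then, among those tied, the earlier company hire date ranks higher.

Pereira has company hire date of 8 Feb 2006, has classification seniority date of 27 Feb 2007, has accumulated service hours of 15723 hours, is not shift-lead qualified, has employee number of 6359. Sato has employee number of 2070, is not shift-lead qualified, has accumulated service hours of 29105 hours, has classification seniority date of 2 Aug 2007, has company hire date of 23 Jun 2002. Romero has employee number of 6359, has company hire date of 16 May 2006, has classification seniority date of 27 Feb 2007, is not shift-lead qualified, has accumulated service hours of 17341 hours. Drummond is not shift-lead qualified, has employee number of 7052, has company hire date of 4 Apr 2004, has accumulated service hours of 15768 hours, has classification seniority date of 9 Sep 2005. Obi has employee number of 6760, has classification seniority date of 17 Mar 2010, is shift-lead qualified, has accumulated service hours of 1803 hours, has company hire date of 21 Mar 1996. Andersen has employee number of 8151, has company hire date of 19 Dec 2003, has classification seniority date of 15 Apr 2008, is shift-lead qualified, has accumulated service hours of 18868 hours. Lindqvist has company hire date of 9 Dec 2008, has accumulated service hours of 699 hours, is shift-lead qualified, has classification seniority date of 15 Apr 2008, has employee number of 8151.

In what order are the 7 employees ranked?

Drummond, Pereira, Romero, Sato, Andersen, Lindqvist, Obi

By classification seniority date (earlier first): Drummond (9 Sep 2005); then Pereira and Romero (both 27 Feb 2007); then Sato (2 Aug 2007); then Andersen and Lindqvist (both 15 Apr 2008); then Obi (17 Mar 2010).
Pereira and Romero both have employee number 6359, so the next rule applies.
Pereira and Romero are each not shift-lead qualified, so the next rule applies.
Among Pereira and Romero, by company hire date (earlier first): Pereira (8 Feb 2006) before Romero (16 May 2006).
Andersen and Lindqvist both have employee number 8151, so the next rule applies.
Andersen and Lindqvist are each shift-lead qualified, so the next rule applies.
Among Andersen and Lindqvist, by company hire date (earlier first): Andersen (19 Dec 2003) before Lindqvist (9 Dec 2008).
Full order: Drummond, Pereira, Romero, Sato, Andersen, Lindqvist, Obi.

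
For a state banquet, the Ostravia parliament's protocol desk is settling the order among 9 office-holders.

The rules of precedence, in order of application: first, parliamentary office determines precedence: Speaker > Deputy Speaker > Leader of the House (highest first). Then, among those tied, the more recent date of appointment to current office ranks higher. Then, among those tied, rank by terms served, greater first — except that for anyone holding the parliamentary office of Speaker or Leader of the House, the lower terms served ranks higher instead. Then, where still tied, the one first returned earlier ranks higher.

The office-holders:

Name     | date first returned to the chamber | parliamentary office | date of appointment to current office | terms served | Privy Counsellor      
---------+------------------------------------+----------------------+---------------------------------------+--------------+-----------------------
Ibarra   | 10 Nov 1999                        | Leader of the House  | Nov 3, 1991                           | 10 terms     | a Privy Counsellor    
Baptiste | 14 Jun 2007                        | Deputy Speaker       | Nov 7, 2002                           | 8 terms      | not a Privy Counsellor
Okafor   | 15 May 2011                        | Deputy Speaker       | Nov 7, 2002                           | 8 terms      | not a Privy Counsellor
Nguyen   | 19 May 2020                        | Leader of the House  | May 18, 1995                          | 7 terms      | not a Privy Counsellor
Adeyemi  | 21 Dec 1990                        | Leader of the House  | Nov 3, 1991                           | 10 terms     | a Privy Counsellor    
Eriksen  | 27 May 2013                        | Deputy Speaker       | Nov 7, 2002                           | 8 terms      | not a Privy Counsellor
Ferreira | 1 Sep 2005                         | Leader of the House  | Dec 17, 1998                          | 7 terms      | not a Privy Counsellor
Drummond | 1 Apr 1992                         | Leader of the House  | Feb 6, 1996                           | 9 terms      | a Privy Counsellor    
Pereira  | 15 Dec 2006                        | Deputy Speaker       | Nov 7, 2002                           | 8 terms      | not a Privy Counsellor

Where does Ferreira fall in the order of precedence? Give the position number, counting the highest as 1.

By parliamentary office: Pereira, Baptiste, Okafor and Eriksen (Deputy Speaker); then Ferreira, Drummond, Nguyen, Adeyemi and Ibarra (Leader of the House).
Pereira, Baptiste, Okafor and Eriksen all have date of appointment to current office Nov 7, 2002, so the next rule applies.
Pereira, Baptiste, Okafor and Eriksen all have terms served 8 terms, so the next rule applies.
Among Pereira, Baptiste, Okafor and Eriksen, by date first returned to the chamber (earlier first): Pereira (15 Dec 2006) before Baptiste (14 Jun 2007) before Okafor (15 May 2011) before Eriksen (27 May 2013).
Among Ferreira, Drummond, Nguyen, Adeyemi and Ibarra, by date of appointment to current office (later first): Ferreira (Dec 17, 1998) before Drummond (Feb 6, 1996) before Nguyen (May 18, 1995) before Adeyemi and Ibarra (Nov 3, 1991).
Adeyemi and Ibarra both have terms served 10 terms, so the next rule applies.
Among Adeyemi and Ibarra, by date first returned to the chamber (earlier first): Adeyemi (21 Dec 1990) before Ibarra (10 Nov 1999).
Order: Pereira, Baptiste, Okafor, Eriksen, Ferreira, Drummond, Nguyen, Adeyemi, Ibarra. So position 5.

5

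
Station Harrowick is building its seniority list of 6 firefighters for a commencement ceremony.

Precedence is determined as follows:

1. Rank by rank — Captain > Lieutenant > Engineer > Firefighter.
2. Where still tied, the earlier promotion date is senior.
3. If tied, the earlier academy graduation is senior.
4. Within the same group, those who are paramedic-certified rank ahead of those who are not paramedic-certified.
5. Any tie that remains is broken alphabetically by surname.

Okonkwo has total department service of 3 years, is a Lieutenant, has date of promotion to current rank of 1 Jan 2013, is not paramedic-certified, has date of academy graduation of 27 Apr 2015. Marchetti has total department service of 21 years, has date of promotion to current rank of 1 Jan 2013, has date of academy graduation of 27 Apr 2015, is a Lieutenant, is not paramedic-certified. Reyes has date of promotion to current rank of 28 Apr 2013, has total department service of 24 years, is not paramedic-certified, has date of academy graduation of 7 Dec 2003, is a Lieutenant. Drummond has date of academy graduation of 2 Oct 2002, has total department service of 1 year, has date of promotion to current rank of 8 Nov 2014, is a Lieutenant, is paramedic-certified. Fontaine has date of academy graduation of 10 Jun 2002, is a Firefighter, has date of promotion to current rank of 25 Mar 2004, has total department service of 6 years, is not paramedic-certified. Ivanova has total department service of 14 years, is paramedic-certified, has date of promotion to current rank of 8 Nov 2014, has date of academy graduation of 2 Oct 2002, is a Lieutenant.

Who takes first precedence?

Marchetti

By rank: Marchetti, Okonkwo, Reyes, Drummond and Ivanova (Lieutenant); then Fontaine (Firefighter).
Among Marchetti, Okonkwo, Reyes, Drummond and Ivanova, by date of promotion to current rank (earlier first): Marchetti and Okonkwo (1 Jan 2013) before Reyes (28 Apr 2013) before Drummond and Ivanova (8 Nov 2014).
Marchetti and Okonkwo both have date of academy graduation 27 Apr 2015, so the next rule applies.
Marchetti and Okonkwo are each not paramedic-certified, so the next rule applies.
Among Marchetti and Okonkwo, alphabetically by surname: Marchetti before Okonkwo.
Drummond and Ivanova both have date of academy graduation 2 Oct 2002, so the next rule applies.
Drummond and Ivanova are each paramedic-certified, so the next rule applies.
Among Drummond and Ivanova, alphabetically by surname: Drummond before Ivanova.
Order: Marchetti, Okonkwo, Reyes, Drummond, Ivanova, Fontaine.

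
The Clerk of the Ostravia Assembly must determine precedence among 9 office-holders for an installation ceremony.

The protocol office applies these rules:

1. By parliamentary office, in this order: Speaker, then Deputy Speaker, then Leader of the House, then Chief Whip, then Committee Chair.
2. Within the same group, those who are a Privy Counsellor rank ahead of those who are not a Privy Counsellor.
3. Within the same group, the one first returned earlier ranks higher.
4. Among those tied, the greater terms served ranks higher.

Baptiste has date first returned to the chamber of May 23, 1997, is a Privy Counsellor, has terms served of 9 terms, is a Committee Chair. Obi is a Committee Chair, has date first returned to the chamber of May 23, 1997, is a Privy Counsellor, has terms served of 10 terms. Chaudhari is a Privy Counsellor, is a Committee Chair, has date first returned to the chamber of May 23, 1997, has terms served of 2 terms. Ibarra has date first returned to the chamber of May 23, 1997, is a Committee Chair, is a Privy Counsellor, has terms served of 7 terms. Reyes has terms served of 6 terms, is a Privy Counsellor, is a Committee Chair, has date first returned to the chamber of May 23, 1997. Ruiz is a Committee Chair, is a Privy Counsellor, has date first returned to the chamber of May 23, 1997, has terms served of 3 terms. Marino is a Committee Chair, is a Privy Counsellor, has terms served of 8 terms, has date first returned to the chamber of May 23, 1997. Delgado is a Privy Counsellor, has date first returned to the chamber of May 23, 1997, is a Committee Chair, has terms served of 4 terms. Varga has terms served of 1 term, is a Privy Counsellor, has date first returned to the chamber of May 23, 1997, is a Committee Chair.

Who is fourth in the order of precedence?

By parliamentary office: Obi, Baptiste, Marino, Ibarra, Reyes, Delgado, Ruiz, Chaudhari and Varga (Committee Chair).
Obi, Baptiste, Marino, Ibarra, Reyes, Delgado, Ruiz, Chaudhari and Varga are each a Privy Counsellor, so the next rule applies.
Obi, Baptiste, Marino, Ibarra, Reyes, Delgado, Ruiz, Chaudhari and Varga all have date first returned to the chamber May 23, 1997, so the next rule applies.
Among Obi, Baptiste, Marino, Ibarra, Reyes, Delgado, Ruiz, Chaudhari and Varga, by terms served (higher first): Obi (10 terms) before Baptiste (9 terms) before Marino (8 terms) before Ibarra (7 terms) before Reyes (6 terms) before Delgado (4 terms) before Ruiz (3 terms) before Chaudhari (2 terms) before Varga (1 term).
Order: Obi, Baptiste, Marino, Ibarra, Reyes, Delgado, Ruiz, Chaudhari, Varga.

Ibarra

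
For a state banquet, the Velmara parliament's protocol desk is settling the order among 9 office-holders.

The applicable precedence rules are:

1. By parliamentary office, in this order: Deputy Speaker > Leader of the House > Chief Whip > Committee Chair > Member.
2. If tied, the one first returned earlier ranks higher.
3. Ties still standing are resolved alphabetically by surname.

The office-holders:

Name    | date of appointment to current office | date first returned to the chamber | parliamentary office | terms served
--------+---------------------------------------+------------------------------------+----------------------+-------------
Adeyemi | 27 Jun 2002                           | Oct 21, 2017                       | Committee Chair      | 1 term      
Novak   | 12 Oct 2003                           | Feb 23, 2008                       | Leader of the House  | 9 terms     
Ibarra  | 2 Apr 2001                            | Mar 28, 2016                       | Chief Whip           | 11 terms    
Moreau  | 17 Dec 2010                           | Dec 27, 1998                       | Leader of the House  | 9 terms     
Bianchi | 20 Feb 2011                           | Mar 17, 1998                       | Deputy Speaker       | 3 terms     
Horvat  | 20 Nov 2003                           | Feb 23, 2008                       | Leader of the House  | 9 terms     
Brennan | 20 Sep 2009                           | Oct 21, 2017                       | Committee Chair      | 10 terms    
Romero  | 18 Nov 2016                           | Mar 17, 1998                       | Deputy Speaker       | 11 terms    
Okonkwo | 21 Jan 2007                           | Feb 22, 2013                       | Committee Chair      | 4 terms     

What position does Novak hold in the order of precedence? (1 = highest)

By parliamentary office: Bianchi and Romero (Deputy Speaker); then Moreau, Horvat and Novak (Leader of the House); then Ibarra (Chief Whip); then Okonkwo, Adeyemi and Brennan (Committee Chair).
Bianchi and Romero both have date first returned to the chamber Mar 17, 1998, so the next rule applies.
Among Bianchi and Romero, alphabetically by surname: Bianchi before Romero.
Among Moreau, Horvat and Novak, by date first returned to the chamber (earlier first): Moreau (Dec 27, 1998) before Horvat and Novak (Feb 23, 2008).
Among Horvat and Novak, alphabetically by surname: Horvat before Novak.
Among Okonkwo, Adeyemi and Brennan, by date first returned to the chamber (earlier first): Okonkwo (Feb 22, 2013) before Adeyemi and Brennan (Oct 21, 2017).
Among Adeyemi and Brennan, alphabetically by surname: Adeyemi before Brennan.
Order: Bianchi, Romero, Moreau, Horvat, Novak, Ibarra, Okonkwo, Adeyemi, Brennan. So position 5.

5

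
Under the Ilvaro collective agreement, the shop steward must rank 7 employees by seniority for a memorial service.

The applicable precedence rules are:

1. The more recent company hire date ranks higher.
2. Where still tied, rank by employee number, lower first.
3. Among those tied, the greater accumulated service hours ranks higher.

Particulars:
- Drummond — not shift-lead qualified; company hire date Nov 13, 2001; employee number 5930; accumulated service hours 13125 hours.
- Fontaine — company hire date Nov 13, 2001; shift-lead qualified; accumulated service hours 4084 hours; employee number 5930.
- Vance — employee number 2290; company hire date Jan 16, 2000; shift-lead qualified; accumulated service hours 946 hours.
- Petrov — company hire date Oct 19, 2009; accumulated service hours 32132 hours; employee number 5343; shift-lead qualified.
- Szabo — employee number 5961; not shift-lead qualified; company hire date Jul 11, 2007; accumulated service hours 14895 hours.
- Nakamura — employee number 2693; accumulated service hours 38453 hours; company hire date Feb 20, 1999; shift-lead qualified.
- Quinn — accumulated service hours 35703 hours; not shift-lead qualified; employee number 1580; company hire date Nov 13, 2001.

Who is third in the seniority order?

Quinn

By company hire date (later first): Petrov (Oct 19, 2009); then Szabo (Jul 11, 2007); then Quinn, Drummond and Fontaine (each Nov 13, 2001); then Vance (Jan 16, 2000); then Nakamura (Feb 20, 1999).
Among Quinn, Drummond and Fontaine, by employee number (lower first): Quinn (1580) before Drummond and Fontaine (5930).
Among Drummond and Fontaine, by accumulated service hours (higher first): Drummond (13125 hours) before Fontaine (4084 hours).
Order: Petrov, Szabo, Quinn, Drummond, Fontaine, Vance, Nakamura.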